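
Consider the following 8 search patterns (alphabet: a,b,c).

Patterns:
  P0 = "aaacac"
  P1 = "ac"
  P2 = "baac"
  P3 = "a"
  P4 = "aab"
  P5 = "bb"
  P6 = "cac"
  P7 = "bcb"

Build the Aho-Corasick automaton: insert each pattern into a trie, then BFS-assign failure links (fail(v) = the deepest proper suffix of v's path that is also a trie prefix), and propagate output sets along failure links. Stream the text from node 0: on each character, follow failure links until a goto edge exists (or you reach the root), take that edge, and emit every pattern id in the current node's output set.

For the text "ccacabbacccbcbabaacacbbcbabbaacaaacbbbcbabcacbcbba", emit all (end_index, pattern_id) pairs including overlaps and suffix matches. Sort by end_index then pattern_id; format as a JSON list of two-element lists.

Build automaton:
Trie nodes:
  0='ε' goto a→1 b→8 c→14
  1='a' goto a→2 c→7  [P3 ends]
  2='aa' goto a→3 b→12
  3='aaa' goto c→4
  4='aaac' goto a→5
  5='aaaca' goto c→6
  6='aaacac' goto ·  [P0 ends]
  7='ac' goto ·  [P1 ends]
  8='b' goto a→9 b→13 c→17
  9='ba' goto a→10
  10='baa' goto c→11
  11='baac' goto ·  [P2 ends]
  12='aab' goto ·  [P4 ends]
  13='bb' goto ·  [P5 ends]
  14='c' goto a→15
  15='ca' goto c→16
  16='cac' goto ·  [P6 ends]
  17='bc' goto b→18
  18='bcb' goto ·  [P7 ends]

BFS fail/out derivation:
  n1('a'): parent n0 fail=0; on 'a' 0 → fail=0;  out {3}∪∅={3}
  n8('b'): parent n0 fail=0; on 'b' 0 → fail=0;  out ∅∪∅=∅
  n14('c'): parent n0 fail=0; on 'c' 0 → fail=0;  out ∅∪∅=∅
  n2('aa'): parent n1 fail=0; on 'a' 0 → fail=1;  out ∅∪{3}={3}
  n7('ac'): parent n1 fail=0; on 'c' 0 → fail=14;  out {1}∪∅={1}
  n9('ba'): parent n8 fail=0; on 'a' 0 → fail=1;  out ∅∪{3}={3}
  n13('bb'): parent n8 fail=0; on 'b' 0 → fail=8;  out {5}∪∅={5}
  n15('ca'): parent n14 fail=0; on 'a' 0 → fail=1;  out ∅∪{3}={3}
  n17('bc'): parent n8 fail=0; on 'c' 0 → fail=14;  out ∅∪∅=∅
  n3('aaa'): parent n2 fail=1; on 'a' 1 → fail=2;  out ∅∪{3}={3}
  n10('baa'): parent n9 fail=1; on 'a' 1 → fail=2;  out ∅∪{3}={3}
  n12('aab'): parent n2 fail=1; on 'b' 1→0 → fail=8;  out {4}∪∅={4}
  n16('cac'): parent n15 fail=1; on 'c' 1 → fail=7;  out {6}∪{1}={1,6}
  n18('bcb'): parent n17 fail=14; on 'b' 14→0 → fail=8;  out {7}∪∅={7}
  n4('aaac'): parent n3 fail=2; on 'c' 2→1 → fail=7;  out ∅∪{1}={1}
  n11('baac'): parent n10 fail=2; on 'c' 2→1 → fail=7;  out {2}∪{1}={1,2}
  n5('aaaca'): parent n4 fail=7; on 'a' 7→14 → fail=15;  out ∅∪{3}={3}
  n6('aaacac'): parent n5 fail=15; on 'c' 15 → fail=16;  out {0}∪{1,6}={0,1,6}

Text stream:
i=0 'c': node 0→14
i=1 'c': node 14→14 (via fail)
i=2 'a': node 14→15  ** P3@[2:2]
i=3 'c': node 15→16  ** P1@[2:3],P6@[1:3]
i=4 'a': node 16→15 (via fail)  ** P3@[4:4]
i=5 'b': node 15→8 (via fail)
i=6 'b': node 8→13  ** P5@[5:6]
i=7 'a': node 13→9 (via fail)  ** P3@[7:7]
i=8 'c': node 9→7 (via fail)  ** P1@[7:8]
i=9 'c': node 7→14 (via fail)
i=10 'c': node 14→14 (via fail)
i=11 'b': node 14→8 (via fail)
i=12 'c': node 8→17
i=13 'b': node 17→18  ** P7@[11:13]
i=14 'a': node 18→9 (via fail)  ** P3@[14:14]
i=15 'b': node 9→8 (via fail)
i=16 'a': node 8→9  ** P3@[16:16]
i=17 'a': node 9→10  ** P3@[17:17]
i=18 'c': node 10→11  ** P1@[17:18],P2@[15:18]
i=19 'a': node 11→15 (via fail)  ** P3@[19:19]
i=20 'c': node 15→16  ** P1@[19:20],P6@[18:20]
i=21 'b': node 16→8 (via fail)
i=22 'b': node 8→13  ** P5@[21:22]
i=23 'c': node 13→17 (via fail)
i=24 'b': node 17→18  ** P7@[22:24]
i=25 'a': node 18→9 (via fail)  ** P3@[25:25]
i=26 'b': node 9→8 (via fail)
i=27 'b': node 8→13  ** P5@[26:27]
i=28 'a': node 13→9 (via fail)  ** P3@[28:28]
i=29 'a': node 9→10  ** P3@[29:29]
i=30 'c': node 10→11  ** P1@[29:30],P2@[27:30]
i=31 'a': node 11→15 (via fail)  ** P3@[31:31]
i=32 'a': node 15→2 (via fail)  ** P3@[32:32]
i=33 'a': node 2→3  ** P3@[33:33]
i=34 'c': node 3→4  ** P1@[33:34]
i=35 'b': node 4→8 (via fail)
i=36 'b': node 8→13  ** P5@[35:36]
i=37 'b': node 13→13 (via fail)  ** P5@[36:37]
i=38 'c': node 13→17 (via fail)
i=39 'b': node 17→18  ** P7@[37:39]
i=40 'a': node 18→9 (via fail)  ** P3@[40:40]
i=41 'b': node 9→8 (via fail)
i=42 'c': node 8→17
i=43 'a': node 17→15 (via fail)  ** P3@[43:43]
i=44 'c': node 15→16  ** P1@[43:44],P6@[42:44]
i=45 'b': node 16→8 (via fail)
i=46 'c': node 8→17
i=47 'b': node 17→18  ** P7@[45:47]
i=48 'b': node 18→13 (via fail)  ** P5@[47:48]
i=49 'a': node 13→9 (via fail)  ** P3@[49:49]

Matches: [[2,3],[3,1],[3,6],[4,3],[6,5],[7,3],[8,1],[13,7],[14,3],[16,3],[17,3],[18,1],[18,2],[19,3],[20,1],[20,6],[22,5],[24,7],[25,3],[27,5],[28,3],[29,3],[30,1],[30,2],[31,3],[32,3],[33,3],[34,1],[36,5],[37,5],[39,7],[40,3],[43,3],[44,1],[44,6],[47,7],[48,5],[49,3]]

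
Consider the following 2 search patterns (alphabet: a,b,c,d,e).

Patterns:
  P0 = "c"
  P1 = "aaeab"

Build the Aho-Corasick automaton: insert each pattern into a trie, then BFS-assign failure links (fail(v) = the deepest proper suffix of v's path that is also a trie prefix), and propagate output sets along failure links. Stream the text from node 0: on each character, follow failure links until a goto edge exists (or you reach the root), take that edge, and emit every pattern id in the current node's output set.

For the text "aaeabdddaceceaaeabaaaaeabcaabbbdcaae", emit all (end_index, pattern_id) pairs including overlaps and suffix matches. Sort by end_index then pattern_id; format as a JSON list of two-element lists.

Build automaton:
Trie nodes:
  n0 'ε': a→2 c→1
  n1 'c': ·  [P0 ends]
  n2 'a': a→3
  n3 'aa': e→4
  n4 'aae': a→5
  n5 'aaea': b→6
  n6 'aaeab': ·  [P1 ends]

BFS fail/out derivation:
  fail(1) 'c': from fail(0)=0 chase 'c': 0 ⇒ 0;  out={0}∪out(0)={0}
  fail(2) 'a': from fail(0)=0 chase 'a': 0 ⇒ 0;  out=∅∪out(0)=∅
  fail(3) 'aa': from fail(2)=0 chase 'a': 0 ⇒ 2;  out=∅∪out(2)=∅
  fail(4) 'aae': from fail(3)=2 chase 'e': 2→0 ⇒ 0;  out=∅∪out(0)=∅
  fail(5) 'aaea': from fail(4)=0 chase 'a': 0 ⇒ 2;  out=∅∪out(2)=∅
  fail(6) 'aaeab': from fail(5)=2 chase 'b': 2→0 ⇒ 0;  out={1}∪out(0)={1}

Run:
[0] read 'a'  n0⇒n2
[1] read 'a'  n2⇒n3
[2] read 'e'  n3⇒n4
[3] read 'a'  n4⇒n5
[4] read 'b'  n5⇒n6  → match P1@[0:4]
[5] read 'd'  n6⇒n0 (via fail)
[6] read 'd'  n0⇒n0
[7] read 'd'  n0⇒n0
[8] read 'a'  n0⇒n2
[9] read 'c'  n2⇒n1 (via fail)  → match P0@[9:9]
[10] read 'e'  n1⇒n0 (via fail)
[11] read 'c'  n0⇒n1  → match P0@[11:11]
[12] read 'e'  n1⇒n0 (via fail)
[13] read 'a'  n0⇒n2
[14] read 'a'  n2⇒n3
[15] read 'e'  n3⇒n4
[16] read 'a'  n4⇒n5
[17] read 'b'  n5⇒n6  → match P1@[13:17]
[18] read 'a'  n6⇒n2 (via fail)
[19] read 'a'  n2⇒n3
[20] read 'a'  n3⇒n3 (via fail)
[21] read 'a'  n3⇒n3 (via fail)
[22] read 'e'  n3⇒n4
[23] read 'a'  n4⇒n5
[24] read 'b'  n5⇒n6  → match P1@[20:24]
[25] read 'c'  n6⇒n1 (via fail)  → match P0@[25:25]
[26] read 'a'  n1⇒n2 (via fail)
[27] read 'a'  n2⇒n3
[28] read 'b'  n3⇒n0 (via fail)
[29] read 'b'  n0⇒n0
[30] read 'b'  n0⇒n0
[31] read 'd'  n0⇒n0
[32] read 'c'  n0⇒n1  → match P0@[32:32]
[33] read 'a'  n1⇒n2 (via fail)
[34] read 'a'  n2⇒n3
[35] read 'e'  n3⇒n4

All matches (sorted): [[4,1],[9,0],[11,0],[17,1],[24,1],[25,0],[32,0]]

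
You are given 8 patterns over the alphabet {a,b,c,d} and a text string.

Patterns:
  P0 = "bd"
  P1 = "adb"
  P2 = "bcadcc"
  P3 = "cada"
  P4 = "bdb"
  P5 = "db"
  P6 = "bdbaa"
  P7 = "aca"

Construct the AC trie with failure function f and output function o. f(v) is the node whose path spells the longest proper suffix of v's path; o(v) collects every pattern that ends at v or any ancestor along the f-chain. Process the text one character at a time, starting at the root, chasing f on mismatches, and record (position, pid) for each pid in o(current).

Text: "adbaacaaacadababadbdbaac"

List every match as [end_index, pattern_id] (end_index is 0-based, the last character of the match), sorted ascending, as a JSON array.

Construct AC machine:
Trie nodes:
  0='ε' goto a→3 b→1 c→11 d→16
  1='b' goto c→6 d→2
  2='bd' goto b→15  [P0 ends]
  3='a' goto c→20 d→4
  4='ad' goto b→5
  5='adb' goto ·  [P1 ends]
  6='bc' goto a→7
  7='bca' goto d→8
  8='bcad' goto c→9
  9='bcadc' goto c→10
  10='bcadcc' goto ·  [P2 ends]
  11='c' goto a→12
  12='ca' goto d→13
  13='cad' goto a→14
  14='cada' goto ·  [P3 ends]
  15='bdb' goto a→18  [P4 ends]
  16='d' goto b→17
  17='db' goto ·  [P5 ends]
  18='bdba' goto a→19
  19='bdbaa' goto ·  [P6 ends]
  20='ac' goto a→21
  21='aca' goto ·  [P7 ends]

Failure links (BFS by depth):
  n1('b'): parent n0 fail=0; on 'b' 0 → fail=0;  out ∅∪∅=∅
  n3('a'): parent n0 fail=0; on 'a' 0 → fail=0;  out ∅∪∅=∅
  n11('c'): parent n0 fail=0; on 'c' 0 → fail=0;  out ∅∪∅=∅
  n16('d'): parent n0 fail=0; on 'd' 0 → fail=0;  out ∅∪∅=∅
  n2('bd'): parent n1 fail=0; on 'd' 0 → fail=16;  out {0}∪∅={0}
  n4('ad'): parent n3 fail=0; on 'd' 0 → fail=16;  out ∅∪∅=∅
  n6('bc'): parent n1 fail=0; on 'c' 0 → fail=11;  out ∅∪∅=∅
  n12('ca'): parent n11 fail=0; on 'a' 0 → fail=3;  out ∅∪∅=∅
  n17('db'): parent n16 fail=0; on 'b' 0 → fail=1;  out {5}∪∅={5}
  n20('ac'): parent n3 fail=0; on 'c' 0 → fail=11;  out ∅∪∅=∅
  n5('adb'): parent n4 fail=16; on 'b' 16 → fail=17;  out {1}∪{5}={1,5}
  n7('bca'): parent n6 fail=11; on 'a' 11 → fail=12;  out ∅∪∅=∅
  n13('cad'): parent n12 fail=3; on 'd' 3 → fail=4;  out ∅∪∅=∅
  n15('bdb'): parent n2 fail=16; on 'b' 16 → fail=17;  out {4}∪{5}={4,5}
  n21('aca'): parent n20 fail=11; on 'a' 11 → fail=12;  out {7}∪∅={7}
  n8('bcad'): parent n7 fail=12; on 'd' 12 → fail=13;  out ∅∪∅=∅
  n14('cada'): parent n13 fail=4; on 'a' 4→16→0 → fail=3;  out {3}∪∅={3}
  n18('bdba'): parent n15 fail=17; on 'a' 17→1→0 → fail=3;  out ∅∪∅=∅
  n9('bcadc'): parent n8 fail=13; on 'c' 13→4→16→0 → fail=11;  out ∅∪∅=∅
  n19('bdbaa'): parent n18 fail=3; on 'a' 3→0 → fail=3;  out {6}∪∅={6}
  n10('bcadcc'): parent n9 fail=11; on 'c' 11→0 → fail=11;  out {2}∪∅={2}

Scan:
[0] read 'a'  n0⇒n3
[1] read 'd'  n3⇒n4
[2] read 'b'  n4⇒n5  ** P1@[0:2],P5@[1:2]
[3] read 'a'  n5⇒n3 (via fail)
[4] read 'a'  n3⇒n3 (via fail)
[5] read 'c'  n3⇒n20
[6] read 'a'  n20⇒n21  ** P7@[4:6]
[7] read 'a'  n21⇒n3 (via fail)
[8] read 'a'  n3⇒n3 (via fail)
[9] read 'c'  n3⇒n20
[10] read 'a'  n20⇒n21  ** P7@[8:10]
[11] read 'd'  n21⇒n13 (via fail)
[12] read 'a'  n13⇒n14  ** P3@[9:12]
[13] read 'b'  n14⇒n1 (via fail)
[14] read 'a'  n1⇒n3 (via fail)
[15] read 'b'  n3⇒n1 (via fail)
[16] read 'a'  n1⇒n3 (via fail)
[17] read 'd'  n3⇒n4
[18] read 'b'  n4⇒n5  ** P1@[16:18],P5@[17:18]
[19] read 'd'  n5⇒n2 (via fail)  ** P0@[18:19]
[20] read 'b'  n2⇒n15  ** P4@[18:20],P5@[19:20]
[21] read 'a'  n15⇒n18
[22] read 'a'  n18⇒n19  ** P6@[18:22]
[23] read 'c'  n19⇒n20 (via fail)

Result: [[2,1],[2,5],[6,7],[10,7],[12,3],[18,1],[18,5],[19,0],[20,4],[20,5],[22,6]]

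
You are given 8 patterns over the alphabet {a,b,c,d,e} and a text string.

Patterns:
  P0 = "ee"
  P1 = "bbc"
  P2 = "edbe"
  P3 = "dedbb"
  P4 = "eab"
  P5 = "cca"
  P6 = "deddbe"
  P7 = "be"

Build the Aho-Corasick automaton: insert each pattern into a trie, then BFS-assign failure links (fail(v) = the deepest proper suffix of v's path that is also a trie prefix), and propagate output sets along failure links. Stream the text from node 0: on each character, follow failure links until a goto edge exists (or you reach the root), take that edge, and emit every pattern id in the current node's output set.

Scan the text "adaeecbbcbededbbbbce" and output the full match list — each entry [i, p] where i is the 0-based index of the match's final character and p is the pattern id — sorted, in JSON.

Build:
Trie nodes:
  n0 'ε': b→3 c→16 d→9 e→1
  n1 'e': a→14 d→6 e→2
  n2 'ee': ·  [P0 ends]
  n3 'b': b→4 e→22
  n4 'bb': c→5
  n5 'bbc': ·  [P1 ends]
  n6 'ed': b→7
  n7 'edb': e→8
  n8 'edbe': ·  [P2 ends]
  n9 'd': e→10
  n10 'de': d→11
  n11 'ded': b→12 d→19
  n12 'dedb': b→13
  n13 'dedbb': ·  [P3 ends]
  n14 'ea': b→15
  n15 'eab': ·  [P4 ends]
  n16 'c': c→17
  n17 'cc': a→18
  n18 'cca': ·  [P5 ends]
  n19 'dedd': b→20
  n20 'deddb': e→21
  n21 'deddbe': ·  [P6 ends]
  n22 'be': ·  [P7 ends]

BFS fail/out derivation:
  n1('e'): parent n0 fail=0; on 'e' 0 → fail=0;  out ∅∪∅=∅
  n3('b'): parent n0 fail=0; on 'b' 0 → fail=0;  out ∅∪∅=∅
  n9('d'): parent n0 fail=0; on 'd' 0 → fail=0;  out ∅∪∅=∅
  n16('c'): parent n0 fail=0; on 'c' 0 → fail=0;  out ∅∪∅=∅
  n2('ee'): parent n1 fail=0; on 'e' 0 → fail=1;  out {0}∪∅={0}
  n4('bb'): parent n3 fail=0; on 'b' 0 → fail=3;  out ∅∪∅=∅
  n6('ed'): parent n1 fail=0; on 'd' 0 → fail=9;  out ∅∪∅=∅
  n10('de'): parent n9 fail=0; on 'e' 0 → fail=1;  out ∅∪∅=∅
  n14('ea'): parent n1 fail=0; on 'a' 0 → fail=0;  out ∅∪∅=∅
  n17('cc'): parent n16 fail=0; on 'c' 0 → fail=16;  out ∅∪∅=∅
  n22('be'): parent n3 fail=0; on 'e' 0 → fail=1;  out {7}∪∅={7}
  n5('bbc'): parent n4 fail=3; on 'c' 3→0 → fail=16;  out {1}∪∅={1}
  n7('edb'): parent n6 fail=9; on 'b' 9→0 → fail=3;  out ∅∪∅=∅
  n11('ded'): parent n10 fail=1; on 'd' 1 → fail=6;  out ∅∪∅=∅
  n15('eab'): parent n14 fail=0; on 'b' 0 → fail=3;  out {4}∪∅={4}
  n18('cca'): parent n17 fail=16; on 'a' 16→0 → fail=0;  out {5}∪∅={5}
  n8('edbe'): parent n7 fail=3; on 'e' 3 → fail=22;  out {2}∪{7}={2,7}
  n12('dedb'): parent n11 fail=6; on 'b' 6 → fail=7;  out ∅∪∅=∅
  n19('dedd'): parent n11 fail=6; on 'd' 6→9→0 → fail=9;  out ∅∪∅=∅
  n13('dedbb'): parent n12 fail=7; on 'b' 7→3 → fail=4;  out {3}∪∅={3}
  n20('deddb'): parent n19 fail=9; on 'b' 9→0 → fail=3;  out ∅∪∅=∅
  n21('deddbe'): parent n20 fail=3; on 'e' 3 → fail=22;  out {6}∪{7}={6,7}

Run:
i=0 'a': node 0→0
i=1 'd': node 0→9
i=2 'a': node 9→0 ·f
i=3 'e': node 0→1
i=4 'e': node 1→2  → match P0@[3:4]
i=5 'c': node 2→16 ·f
i=6 'b': node 16→3 ·f
i=7 'b': node 3→4
i=8 'c': node 4→5  → match P1@[6:8]
i=9 'b': node 5→3 ·f
i=10 'e': node 3→22  → match P7@[9:10]
i=11 'd': node 22→6 ·f
i=12 'e': node 6→10 ·f
i=13 'd': node 10→11
i=14 'b': node 11→12
i=15 'b': node 12→13  → match P3@[11:15]
i=16 'b': node 13→4 ·f
i=17 'b': node 4→4 ·f
i=18 'c': node 4→5  → match P1@[16:18]
i=19 'e': node 5→1 ·f

All matches (sorted): [[4,0],[8,1],[10,7],[15,3],[18,1]]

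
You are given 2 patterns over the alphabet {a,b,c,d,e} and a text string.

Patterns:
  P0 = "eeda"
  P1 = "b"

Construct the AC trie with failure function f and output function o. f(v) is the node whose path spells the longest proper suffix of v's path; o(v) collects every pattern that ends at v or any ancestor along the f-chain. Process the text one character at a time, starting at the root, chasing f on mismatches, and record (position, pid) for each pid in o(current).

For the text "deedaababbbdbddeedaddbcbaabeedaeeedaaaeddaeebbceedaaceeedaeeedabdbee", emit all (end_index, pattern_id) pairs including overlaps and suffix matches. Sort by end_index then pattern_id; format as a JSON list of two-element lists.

Build:
Trie (insert patterns):
  0='ε' goto b→5 e→1
  1='e' goto e→2
  2='ee' goto d→3
  3='eed' goto a→4
  4='eeda' goto ·  [P0 ends]
  5='b' goto ·  [P1 ends]

Failure links (BFS by depth):
  n1('e'): parent n0 fail=0; on 'e' 0 → fail=0;  out ∅∪∅=∅
  n5('b'): parent n0 fail=0; on 'b' 0 → fail=0;  out {1}∪∅={1}
  n2('ee'): parent n1 fail=0; on 'e' 0 → fail=1;  out ∅∪∅=∅
  n3('eed'): parent n2 fail=1; on 'd' 1→0 → fail=0;  out ∅∪∅=∅
  n4('eeda'): parent n3 fail=0; on 'a' 0 → fail=0;  out {0}∪∅={0}

Text stream:
[0] read 'd'  n0⇒n0
[1] read 'e'  n0⇒n1
[2] read 'e'  n1⇒n2
[3] read 'd'  n2⇒n3
[4] read 'a'  n3⇒n4  → match P0@[1:4]
[5] read 'a'  n4⇒n0 ·f
[6] read 'b'  n0⇒n5  → match P1@[6:6]
[7] read 'a'  n5⇒n0 ·f
[8] read 'b'  n0⇒n5  → match P1@[8:8]
[9] read 'b'  n5⇒n5 ·f  → match P1@[9:9]
[10] read 'b'  n5⇒n5 ·f  → match P1@[10:10]
[11] read 'd'  n5⇒n0 ·f
[12] read 'b'  n0⇒n5  → match P1@[12:12]
[13] read 'd'  n5⇒n0 ·f
[14] read 'd'  n0⇒n0
[15] read 'e'  n0⇒n1
[16] read 'e'  n1⇒n2
[17] read 'd'  n2⇒n3
[18] read 'a'  n3⇒n4  → match P0@[15:18]
[19] read 'd'  n4⇒n0 ·f
[20] read 'd'  n0⇒n0
[21] read 'b'  n0⇒n5  → match P1@[21:21]
[22] read 'c'  n5⇒n0 ·f
[23] read 'b'  n0⇒n5  → match P1@[23:23]
[24] read 'a'  n5⇒n0 ·f
[25] read 'a'  n0⇒n0
[26] read 'b'  n0⇒n5  → match P1@[26:26]
[27] read 'e'  n5⇒n1 ·f
[28] read 'e'  n1⇒n2
[29] read 'd'  n2⇒n3
[30] read 'a'  n3⇒n4  → match P0@[27:30]
[31] read 'e'  n4⇒n1 ·f
[32] read 'e'  n1⇒n2
[33] read 'e'  n2⇒n2 ·f
[34] read 'd'  n2⇒n3
[35] read 'a'  n3⇒n4  → match P0@[32:35]
[36] read 'a'  n4⇒n0 ·f
[37] read 'a'  n0⇒n0
[38] read 'e'  n0⇒n1
[39] read 'd'  n1⇒n0 ·f
[40] read 'd'  n0⇒n0
[41] read 'a'  n0⇒n0
[42] read 'e'  n0⇒n1
[43] read 'e'  n1⇒n2
[44] read 'b'  n2⇒n5 ·f  → match P1@[44:44]
[45] read 'b'  n5⇒n5 ·f  → match P1@[45:45]
[46] read 'c'  n5⇒n0 ·f
[47] read 'e'  n0⇒n1
[48] read 'e'  n1⇒n2
[49] read 'd'  n2⇒n3
[50] read 'a'  n3⇒n4  → match P0@[47:50]
[51] read 'a'  n4⇒n0 ·f
[52] read 'c'  n0⇒n0
[53] read 'e'  n0⇒n1
[54] read 'e'  n1⇒n2
[55] read 'e'  n2⇒n2 ·f
[56] read 'd'  n2⇒n3
[57] read 'a'  n3⇒n4  → match P0@[54:57]
[58] read 'e'  n4⇒n1 ·f
[59] read 'e'  n1⇒n2
[60] read 'e'  n2⇒n2 ·f
[61] read 'd'  n2⇒n3
[62] read 'a'  n3⇒n4  → match P0@[59:62]
[63] read 'b'  n4⇒n5 ·f  → match P1@[63:63]
[64] read 'd'  n5⇒n0 ·f
[65] read 'b'  n0⇒n5  → match P1@[65:65]
[66] read 'e'  n5⇒n1 ·f
[67] read 'e'  n1⇒n2

Result: [[4,0],[6,1],[8,1],[9,1],[10,1],[12,1],[18,0],[21,1],[23,1],[26,1],[30,0],[35,0],[44,1],[45,1],[50,0],[57,0],[62,0],[63,1],[65,1]]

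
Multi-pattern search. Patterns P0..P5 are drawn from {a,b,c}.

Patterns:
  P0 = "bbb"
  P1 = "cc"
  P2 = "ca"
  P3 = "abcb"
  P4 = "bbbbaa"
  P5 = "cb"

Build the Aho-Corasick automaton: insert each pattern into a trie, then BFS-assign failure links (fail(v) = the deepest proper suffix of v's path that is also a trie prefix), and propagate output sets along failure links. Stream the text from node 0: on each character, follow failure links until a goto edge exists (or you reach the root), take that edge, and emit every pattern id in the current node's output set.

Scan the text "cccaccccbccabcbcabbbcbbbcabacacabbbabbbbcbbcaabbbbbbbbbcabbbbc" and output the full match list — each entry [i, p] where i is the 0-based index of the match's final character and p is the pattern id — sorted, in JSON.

Build automaton:
Trie (insert patterns):
  n0 'ε': a→7 b→1 c→4
  n1 'b': b→2
  n2 'bb': b→3
  n3 'bbb': b→11  ←P0
  n4 'c': a→6 b→14 c→5
  n5 'cc': ·  ←P1
  n6 'ca': ·  ←P2
  n7 'a': b→8
  n8 'ab': c→9
  n9 'abc': b→10
  n10 'abcb': ·  ←P3
  n11 'bbbb': a→12
  n12 'bbbba': a→13
  n13 'bbbbaa': ·  ←P4
  n14 'cb': ·  ←P5

Failure links (BFS by depth):
  fail(1) 'b': from fail(0)=0 chase 'b': 0 ⇒ 0;  out=∅∪out(0)=∅
  fail(4) 'c': from fail(0)=0 chase 'c': 0 ⇒ 0;  out=∅∪out(0)=∅
  fail(7) 'a': from fail(0)=0 chase 'a': 0 ⇒ 0;  out=∅∪out(0)=∅
  fail(2) 'bb': from fail(1)=0 chase 'b': 0 ⇒ 1;  out=∅∪out(1)=∅
  fail(5) 'cc': from fail(4)=0 chase 'c': 0 ⇒ 4;  out={1}∪out(4)={1}
  fail(6) 'ca': from fail(4)=0 chase 'a': 0 ⇒ 7;  out={2}∪out(7)={2}
  fail(8) 'ab': from fail(7)=0 chase 'b': 0 ⇒ 1;  out=∅∪out(1)=∅
  fail(14) 'cb': from fail(4)=0 chase 'b': 0 ⇒ 1;  out={5}∪out(1)={5}
  fail(3) 'bbb': from fail(2)=1 chase 'b': 1 ⇒ 2;  out={0}∪out(2)={0}
  fail(9) 'abc': from fail(8)=1 chase 'c': 1→0 ⇒ 4;  out=∅∪out(4)=∅
  fail(10) 'abcb': from fail(9)=4 chase 'b': 4 ⇒ 14;  out={3}∪out(14)={3,5}
  fail(11) 'bbbb': from fail(3)=2 chase 'b': 2 ⇒ 3;  out=∅∪out(3)={0}
  fail(12) 'bbbba': from fail(11)=3 chase 'a': 3→2→1→0 ⇒ 7;  out=∅∪out(7)=∅
  fail(13) 'bbbbaa': from fail(12)=7 chase 'a': 7→0 ⇒ 7;  out={4}∪out(7)={4}

Run:
i=0 'c': node 0→4
i=1 'c': node 4→5  emit P1@[0:1]
i=2 'c': node 5→5 (fail-walked)  emit P1@[1:2]
i=3 'a': node 5→6 (fail-walked)  emit P2@[2:3]
i=4 'c': node 6→4 (fail-walked)
i=5 'c': node 4→5  emit P1@[4:5]
i=6 'c': node 5→5 (fail-walked)  emit P1@[5:6]
i=7 'c': node 5→5 (fail-walked)  emit P1@[6:7]
i=8 'b': node 5→14 (fail-walked)  emit P5@[7:8]
i=9 'c': node 14→4 (fail-walked)
i=10 'c': node 4→5  emit P1@[9:10]
i=11 'a': node 5→6 (fail-walked)  emit P2@[10:11]
i=12 'b': node 6→8 (fail-walked)
i=13 'c': node 8→9
i=14 'b': node 9→10  emit P3@[11:14],P5@[13:14]
i=15 'c': node 10→4 (fail-walked)
i=16 'a': node 4→6  emit P2@[15:16]
i=17 'b': node 6→8 (fail-walked)
i=18 'b': node 8→2 (fail-walked)
i=19 'b': node 2→3  emit P0@[17:19]
i=20 'c': node 3→4 (fail-walked)
i=21 'b': node 4→14  emit P5@[20:21]
i=22 'b': node 14→2 (fail-walked)
i=23 'b': node 2→3  emit P0@[21:23]
i=24 'c': node 3→4 (fail-walked)
i=25 'a': node 4→6  emit P2@[24:25]
i=26 'b': node 6→8 (fail-walked)
i=27 'a': node 8→7 (fail-walked)
i=28 'c': node 7→4 (fail-walked)
i=29 'a': node 4→6  emit P2@[28:29]
i=30 'c': node 6→4 (fail-walked)
i=31 'a': node 4→6  emit P2@[30:31]
i=32 'b': node 6→8 (fail-walked)
i=33 'b': node 8→2 (fail-walked)
i=34 'b': node 2→3  emit P0@[32:34]
i=35 'a': node 3→7 (fail-walked)
i=36 'b': node 7→8
i=37 'b': node 8→2 (fail-walked)
i=38 'b': node 2→3  emit P0@[36:38]
i=39 'b': node 3→11  emit P0@[37:39]
i=40 'c': node 11→4 (fail-walked)
i=41 'b': node 4→14  emit P5@[40:41]
i=42 'b': node 14→2 (fail-walked)
i=43 'c': node 2→4 (fail-walked)
i=44 'a': node 4→6  emit P2@[43:44]
i=45 'a': node 6→7 (fail-walked)
i=46 'b': node 7→8
i=47 'b': node 8→2 (fail-walked)
i=48 'b': node 2→3  emit P0@[46:48]
i=49 'b': node 3→11  emit P0@[47:49]
i=50 'b': node 11→11 (fail-walked)  emit P0@[48:50]
i=51 'b': node 11→11 (fail-walked)  emit P0@[49:51]
i=52 'b': node 11→11 (fail-walked)  emit P0@[50:52]
i=53 'b': node 11→11 (fail-walked)  emit P0@[51:53]
i=54 'b': node 11→11 (fail-walked)  emit P0@[52:54]
i=55 'c': node 11→4 (fail-walked)
i=56 'a': node 4→6  emit P2@[55:56]
i=57 'b': node 6→8 (fail-walked)
i=58 'b': node 8→2 (fail-walked)
i=59 'b': node 2→3  emit P0@[57:59]
i=60 'b': node 3→11  emit P0@[58:60]
i=61 'c': node 11→4 (fail-walked)

Matches: [[1,1],[2,1],[3,2],[5,1],[6,1],[7,1],[8,5],[10,1],[11,2],[14,3],[14,5],[16,2],[19,0],[21,5],[23,0],[25,2],[29,2],[31,2],[34,0],[38,0],[39,0],[41,5],[44,2],[48,0],[49,0],[50,0],[51,0],[52,0],[53,0],[54,0],[56,2],[59,0],[60,0]]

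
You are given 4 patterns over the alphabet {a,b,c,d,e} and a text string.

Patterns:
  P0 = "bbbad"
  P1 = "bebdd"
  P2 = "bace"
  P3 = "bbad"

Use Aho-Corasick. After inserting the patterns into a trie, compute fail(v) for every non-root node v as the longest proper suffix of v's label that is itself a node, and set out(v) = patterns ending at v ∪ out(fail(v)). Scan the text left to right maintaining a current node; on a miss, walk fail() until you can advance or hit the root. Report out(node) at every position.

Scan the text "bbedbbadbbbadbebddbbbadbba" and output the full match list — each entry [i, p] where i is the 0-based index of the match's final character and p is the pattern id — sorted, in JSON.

Build automaton:
Trie (insert patterns):
  0='ε' goto b→1
  1='b' goto a→10 b→2 e→6
  2='bb' goto a→13 b→3
  3='bbb' goto a→4
  4='bbba' goto d→5
  5='bbbad' goto ·  [P0 ends]
  6='be' goto b→7
  7='beb' goto d→8
  8='bebd' goto d→9
  9='bebdd' goto ·  [P1 ends]
  10='ba' goto c→11
  11='bac' goto e→12
  12='bace' goto ·  [P2 ends]
  13='bba' goto d→14
  14='bbad' goto ·  [P3 ends]

BFS fail/out derivation:
  fail(1) 'b': from fail(0)=0 chase 'b': 0 ⇒ 0;  out=∅∪out(0)=∅
  fail(2) 'bb': from fail(1)=0 chase 'b': 0 ⇒ 1;  out=∅∪out(1)=∅
  fail(6) 'be': from fail(1)=0 chase 'e': 0 ⇒ 0;  out=∅∪out(0)=∅
  fail(10) 'ba': from fail(1)=0 chase 'a': 0 ⇒ 0;  out=∅∪out(0)=∅
  fail(3) 'bbb': from fail(2)=1 chase 'b': 1 ⇒ 2;  out=∅∪out(2)=∅
  fail(7) 'beb': from fail(6)=0 chase 'b': 0 ⇒ 1;  out=∅∪out(1)=∅
  fail(11) 'bac': from fail(10)=0 chase 'c': 0 ⇒ 0;  out=∅∪out(0)=∅
  fail(13) 'bba': from fail(2)=1 chase 'a': 1 ⇒ 10;  out=∅∪out(10)=∅
  fail(4) 'bbba': from fail(3)=2 chase 'a': 2 ⇒ 13;  out=∅∪out(13)=∅
  fail(8) 'bebd': from fail(7)=1 chase 'd': 1→0 ⇒ 0;  out=∅∪out(0)=∅
  fail(12) 'bace': from fail(11)=0 chase 'e': 0 ⇒ 0;  out={2}∪out(0)={2}
  fail(14) 'bbad': from fail(13)=10 chase 'd': 10→0 ⇒ 0;  out={3}∪out(0)={3}
  fail(5) 'bbbad': from fail(4)=13 chase 'd': 13 ⇒ 14;  out={0}∪out(14)={0,3}
  fail(9) 'bebdd': from fail(8)=0 chase 'd': 0 ⇒ 0;  out={1}∪out(0)={1}

Text stream:
pos 0 'b': at 1
pos 1 'b': at 2
pos 2 'e': at 6 (fail-walked)
pos 3 'd': at 0 (fail-walked)
pos 4 'b': at 1
pos 5 'b': at 2
pos 6 'a': at 13
pos 7 'd': at 14  emit P3@[4:7]
pos 8 'b': at 1 (fail-walked)
pos 9 'b': at 2
pos 10 'b': at 3
pos 11 'a': at 4
pos 12 'd': at 5  emit P0@[8:12],P3@[9:12]
pos 13 'b': at 1 (fail-walked)
pos 14 'e': at 6
pos 15 'b': at 7
pos 16 'd': at 8
pos 17 'd': at 9  emit P1@[13:17]
pos 18 'b': at 1 (fail-walked)
pos 19 'b': at 2
pos 20 'b': at 3
pos 21 'a': at 4
pos 22 'd': at 5  emit P0@[18:22],P3@[19:22]
pos 23 'b': at 1 (fail-walked)
pos 24 'b': at 2
pos 25 'a': at 13

Matches: [[7,3],[12,0],[12,3],[17,1],[22,0],[22,3]]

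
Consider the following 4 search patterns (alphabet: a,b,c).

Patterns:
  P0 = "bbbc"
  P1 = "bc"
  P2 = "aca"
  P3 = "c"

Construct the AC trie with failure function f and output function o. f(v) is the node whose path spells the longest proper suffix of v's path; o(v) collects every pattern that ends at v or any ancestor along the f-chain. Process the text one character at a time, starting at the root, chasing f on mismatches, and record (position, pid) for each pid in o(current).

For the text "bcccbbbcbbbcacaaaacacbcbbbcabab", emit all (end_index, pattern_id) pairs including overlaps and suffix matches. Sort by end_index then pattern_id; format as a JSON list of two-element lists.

Build automaton:
Trie (insert patterns):
  0='ε' goto a→6 b→1 c→9
  1='b' goto b→2 c→5
  2='bb' goto b→3
  3='bbb' goto c→4
  4='bbbc' goto ·  [P0 ends]
  5='bc' goto ·  [P1 ends]
  6='a' goto c→7
  7='ac' goto a→8
  8='aca' goto ·  [P2 ends]
  9='c' goto ·  [P3 ends]

Failure links (BFS by depth):
  fail(1) 'b': from fail(0)=0 chase 'b': 0 ⇒ 0;  out=∅∪out(0)=∅
  fail(6) 'a': from fail(0)=0 chase 'a': 0 ⇒ 0;  out=∅∪out(0)=∅
  fail(9) 'c': from fail(0)=0 chase 'c': 0 ⇒ 0;  out={3}∪out(0)={3}
  fail(2) 'bb': from fail(1)=0 chase 'b': 0 ⇒ 1;  out=∅∪out(1)=∅
  fail(5) 'bc': from fail(1)=0 chase 'c': 0 ⇒ 9;  out={1}∪out(9)={1,3}
  fail(7) 'ac': from fail(6)=0 chase 'c': 0 ⇒ 9;  out=∅∪out(9)={3}
  fail(3) 'bbb': from fail(2)=1 chase 'b': 1 ⇒ 2;  out=∅∪out(2)=∅
  fail(8) 'aca': from fail(7)=9 chase 'a': 9→0 ⇒ 6;  out={2}∪out(6)={2}
  fail(4) 'bbbc': from fail(3)=2 chase 'c': 2→1 ⇒ 5;  out={0}∪out(5)={0,1,3}

Run:
i=0 'b': node 0→1
i=1 'c': node 1→5  emit P1@[0:1],P3@[1:1]
i=2 'c': node 5→9 (fail-walked)  emit P3@[2:2]
i=3 'c': node 9→9 (fail-walked)  emit P3@[3:3]
i=4 'b': node 9→1 (fail-walked)
i=5 'b': node 1→2
i=6 'b': node 2→3
i=7 'c': node 3→4  emit P0@[4:7],P1@[6:7],P3@[7:7]
i=8 'b': node 4→1 (fail-walked)
i=9 'b': node 1→2
i=10 'b': node 2→3
i=11 'c': node 3→4  emit P0@[8:11],P1@[10:11],P3@[11:11]
i=12 'a': node 4→6 (fail-walked)
i=13 'c': node 6→7  emit P3@[13:13]
i=14 'a': node 7→8  emit P2@[12:14]
i=15 'a': node 8→6 (fail-walked)
i=16 'a': node 6→6 (fail-walked)
i=17 'a': node 6→6 (fail-walked)
i=18 'c': node 6→7  emit P3@[18:18]
i=19 'a': node 7→8  emit P2@[17:19]
i=20 'c': node 8→7 (fail-walked)  emit P3@[20:20]
i=21 'b': node 7→1 (fail-walked)
i=22 'c': node 1→5  emit P1@[21:22],P3@[22:22]
i=23 'b': node 5→1 (fail-walked)
i=24 'b': node 1→2
i=25 'b': node 2→3
i=26 'c': node 3→4  emit P0@[23:26],P1@[25:26],P3@[26:26]
i=27 'a': node 4→6 (fail-walked)
i=28 'b': node 6→1 (fail-walked)
i=29 'a': node 1→6 (fail-walked)
i=30 'b': node 6→1 (fail-walked)

All matches (sorted): [[1,1],[1,3],[2,3],[3,3],[7,0],[7,1],[7,3],[11,0],[11,1],[11,3],[13,3],[14,2],[18,3],[19,2],[20,3],[22,1],[22,3],[26,0],[26,1],[26,3]]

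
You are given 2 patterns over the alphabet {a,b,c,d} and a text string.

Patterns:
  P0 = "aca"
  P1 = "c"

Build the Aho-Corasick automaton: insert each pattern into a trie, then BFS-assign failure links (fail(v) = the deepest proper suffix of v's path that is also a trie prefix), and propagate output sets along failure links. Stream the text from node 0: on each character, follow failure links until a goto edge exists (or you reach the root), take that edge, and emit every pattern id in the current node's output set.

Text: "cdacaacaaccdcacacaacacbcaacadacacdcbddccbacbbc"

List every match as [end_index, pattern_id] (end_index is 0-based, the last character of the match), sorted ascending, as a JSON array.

Construct AC machine:
Trie nodes:
  0='ε' goto a→1 c→4
  1='a' goto c→2
  2='ac' goto a→3
  3='aca' goto ·  ←P0
  4='c' goto ·  ←P1

BFS fail/out derivation:
  fail(1) 'a': from fail(0)=0 chase 'a': 0 ⇒ 0;  out=∅∪out(0)=∅
  fail(4) 'c': from fail(0)=0 chase 'c': 0 ⇒ 0;  out={1}∪out(0)={1}
  fail(2) 'ac': from fail(1)=0 chase 'c': 0 ⇒ 4;  out=∅∪out(4)={1}
  fail(3) 'aca': from fail(2)=4 chase 'a': 4→0 ⇒ 1;  out={0}∪out(1)={0}

Scan:
pos 0 'c': at 4  ** P1@[0:0]
pos 1 'd': at 0 ·f
pos 2 'a': at 1
pos 3 'c': at 2  ** P1@[3:3]
pos 4 'a': at 3  ** P0@[2:4]
pos 5 'a': at 1 ·f
pos 6 'c': at 2  ** P1@[6:6]
pos 7 'a': at 3  ** P0@[5:7]
pos 8 'a': at 1 ·f
pos 9 'c': at 2  ** P1@[9:9]
pos 10 'c': at 4 ·f  ** P1@[10:10]
pos 11 'd': at 0 ·f
pos 12 'c': at 4  ** P1@[12:12]
pos 13 'a': at 1 ·f
pos 14 'c': at 2  ** P1@[14:14]
pos 15 'a': at 3  ** P0@[13:15]
pos 16 'c': at 2 ·f  ** P1@[16:16]
pos 17 'a': at 3  ** P0@[15:17]
pos 18 'a': at 1 ·f
pos 19 'c': at 2  ** P1@[19:19]
pos 20 'a': at 3  ** P0@[18:20]
pos 21 'c': at 2 ·f  ** P1@[21:21]
pos 22 'b': at 0 ·f
pos 23 'c': at 4  ** P1@[23:23]
pos 24 'a': at 1 ·f
pos 25 'a': at 1 ·f
pos 26 'c': at 2  ** P1@[26:26]
pos 27 'a': at 3  ** P0@[25:27]
pos 28 'd': at 0 ·f
pos 29 'a': at 1
pos 30 'c': at 2  ** P1@[30:30]
pos 31 'a': at 3  ** P0@[29:31]
pos 32 'c': at 2 ·f  ** P1@[32:32]
pos 33 'd': at 0 ·f
pos 34 'c': at 4  ** P1@[34:34]
pos 35 'b': at 0 ·f
pos 36 'd': at 0
pos 37 'd': at 0
pos 38 'c': at 4  ** P1@[38:38]
pos 39 'c': at 4 ·f  ** P1@[39:39]
pos 40 'b': at 0 ·f
pos 41 'a': at 1
pos 42 'c': at 2  ** P1@[42:42]
pos 43 'b': at 0 ·f
pos 44 'b': at 0
pos 45 'c': at 4  ** P1@[45:45]

Result: [[0,1],[3,1],[4,0],[6,1],[7,0],[9,1],[10,1],[12,1],[14,1],[15,0],[16,1],[17,0],[19,1],[20,0],[21,1],[23,1],[26,1],[27,0],[30,1],[31,0],[32,1],[34,1],[38,1],[39,1],[42,1],[45,1]]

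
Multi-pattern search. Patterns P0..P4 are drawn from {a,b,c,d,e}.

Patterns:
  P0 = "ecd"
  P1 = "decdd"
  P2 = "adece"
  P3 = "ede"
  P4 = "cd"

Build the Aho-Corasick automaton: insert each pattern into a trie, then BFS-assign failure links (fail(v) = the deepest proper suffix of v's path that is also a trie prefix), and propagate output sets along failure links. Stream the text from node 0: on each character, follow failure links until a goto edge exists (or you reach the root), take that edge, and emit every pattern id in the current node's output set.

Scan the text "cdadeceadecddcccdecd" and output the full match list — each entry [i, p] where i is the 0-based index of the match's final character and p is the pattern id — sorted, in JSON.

Construct AC machine:
Trie (insert patterns):
  n0 'ε': a→9 c→16 d→4 e→1
  n1 'e': c→2 d→14
  n2 'ec': d→3
  n3 'ecd': ·  ←P0
  n4 'd': e→5
  n5 'de': c→6
  n6 'dec': d→7
  n7 'decd': d→8
  n8 'decdd': ·  ←P1
  n9 'a': d→10
  n10 'ad': e→11
  n11 'ade': c→12
  n12 'adec': e→13
  n13 'adece': ·  ←P2
  n14 'ed': e→15
  n15 'ede': ·  ←P3
  n16 'c': d→17
  n17 'cd': ·  ←P4

Failure links (BFS by depth):
  n1('e'): parent n0 fail=0; on 'e' 0 → fail=0;  out ∅∪∅=∅
  n4('d'): parent n0 fail=0; on 'd' 0 → fail=0;  out ∅∪∅=∅
  n9('a'): parent n0 fail=0; on 'a' 0 → fail=0;  out ∅∪∅=∅
  n16('c'): parent n0 fail=0; on 'c' 0 → fail=0;  out ∅∪∅=∅
  n2('ec'): parent n1 fail=0; on 'c' 0 → fail=16;  out ∅∪∅=∅
  n5('de'): parent n4 fail=0; on 'e' 0 → fail=1;  out ∅∪∅=∅
  n10('ad'): parent n9 fail=0; on 'd' 0 → fail=4;  out ∅∪∅=∅
  n14('ed'): parent n1 fail=0; on 'd' 0 → fail=4;  out ∅∪∅=∅
  n17('cd'): parent n16 fail=0; on 'd' 0 → fail=4;  out {4}∪∅={4}
  n3('ecd'): parent n2 fail=16; on 'd' 16 → fail=17;  out {0}∪{4}={0,4}
  n6('dec'): parent n5 fail=1; on 'c' 1 → fail=2;  out ∅∪∅=∅
  n11('ade'): parent n10 fail=4; on 'e' 4 → fail=5;  out ∅∪∅=∅
  n15('ede'): parent n14 fail=4; on 'e' 4 → fail=5;  out {3}∪∅={3}
  n7('decd'): parent n6 fail=2; on 'd' 2 → fail=3;  out ∅∪{0,4}={0,4}
  n12('adec'): parent n11 fail=5; on 'c' 5 → fail=6;  out ∅∪∅=∅
  n8('decdd'): parent n7 fail=3; on 'd' 3→17→4→0 → fail=4;  out {1}∪∅={1}
  n13('adece'): parent n12 fail=6; on 'e' 6→2→16→0 → fail=1;  out {2}∪∅={2}

Scan:
pos 0 'c': at 16
pos 1 'd': at 17  → match P4@[0:1]
pos 2 'a': at 9 (fail-walked)
pos 3 'd': at 10
pos 4 'e': at 11
pos 5 'c': at 12
pos 6 'e': at 13  → match P2@[2:6]
pos 7 'a': at 9 (fail-walked)
pos 8 'd': at 10
pos 9 'e': at 11
pos 10 'c': at 12
pos 11 'd': at 7 (fail-walked)  → match P0@[9:11],P4@[10:11]
pos 12 'd': at 8  → match P1@[8:12]
pos 13 'c': at 16 (fail-walked)
pos 14 'c': at 16 (fail-walked)
pos 15 'c': at 16 (fail-walked)
pos 16 'd': at 17  → match P4@[15:16]
pos 17 'e': at 5 (fail-walked)
pos 18 'c': at 6
pos 19 'd': at 7  → match P0@[17:19],P4@[18:19]

Result: [[1,4],[6,2],[11,0],[11,4],[12,1],[16,4],[19,0],[19,4]]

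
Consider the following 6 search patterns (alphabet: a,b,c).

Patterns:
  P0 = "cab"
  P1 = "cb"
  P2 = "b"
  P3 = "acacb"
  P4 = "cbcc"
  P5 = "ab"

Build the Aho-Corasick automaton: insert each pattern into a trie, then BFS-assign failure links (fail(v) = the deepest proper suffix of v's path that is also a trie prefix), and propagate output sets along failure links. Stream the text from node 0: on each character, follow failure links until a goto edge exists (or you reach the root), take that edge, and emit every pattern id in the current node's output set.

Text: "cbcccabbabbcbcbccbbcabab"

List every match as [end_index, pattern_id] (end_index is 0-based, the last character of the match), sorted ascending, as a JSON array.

Build:
Trie (insert patterns):
  0='ε' goto a→6 b→5 c→1
  1='c' goto a→2 b→4
  2='ca' goto b→3
  3='cab' goto ·  ←P0
  4='cb' goto c→11  ←P1
  5='b' goto ·  ←P2
  6='a' goto b→13 c→7
  7='ac' goto a→8
  8='aca' goto c→9
  9='acac' goto b→10
  10='acacb' goto ·  ←P3
  11='cbc' goto c→12
  12='cbcc' goto ·  ←P4
  13='ab' goto ·  ←P5

Failure links (BFS by depth):
  fail(1) 'c': from fail(0)=0 chase 'c': 0 ⇒ 0;  out=∅∪out(0)=∅
  fail(5) 'b': from fail(0)=0 chase 'b': 0 ⇒ 0;  out={2}∪out(0)={2}
  fail(6) 'a': from fail(0)=0 chase 'a': 0 ⇒ 0;  out=∅∪out(0)=∅
  fail(2) 'ca': from fail(1)=0 chase 'a': 0 ⇒ 6;  out=∅∪out(6)=∅
  fail(4) 'cb': from fail(1)=0 chase 'b': 0 ⇒ 5;  out={1}∪out(5)={1,2}
  fail(7) 'ac': from fail(6)=0 chase 'c': 0 ⇒ 1;  out=∅∪out(1)=∅
  fail(13) 'ab': from fail(6)=0 chase 'b': 0 ⇒ 5;  out={5}∪out(5)={2,5}
  fail(3) 'cab': from fail(2)=6 chase 'b': 6 ⇒ 13;  out={0}∪out(13)={0,2,5}
  fail(8) 'aca': from fail(7)=1 chase 'a': 1 ⇒ 2;  out=∅∪out(2)=∅
  fail(11) 'cbc': from fail(4)=5 chase 'c': 5→0 ⇒ 1;  out=∅∪out(1)=∅
  fail(9) 'acac': from fail(8)=2 chase 'c': 2→6 ⇒ 7;  out=∅∪out(7)=∅
  fail(12) 'cbcc': from fail(11)=1 chase 'c': 1→0 ⇒ 1;  out={4}∪out(1)={4}
  fail(10) 'acacb': from fail(9)=7 chase 'b': 7→1 ⇒ 4;  out={3}∪out(4)={1,2,3}

Text stream:
i=0 'c': node 0→1
i=1 'b': node 1→4  → match P1@[0:1],P2@[1:1]
i=2 'c': node 4→11
i=3 'c': node 11→12  → match P4@[0:3]
i=4 'c': node 12→1 ·f
i=5 'a': node 1→2
i=6 'b': node 2→3  → match P0@[4:6],P2@[6:6],P5@[5:6]
i=7 'b': node 3→5 ·f  → match P2@[7:7]
i=8 'a': node 5→6 ·f
i=9 'b': node 6→13  → match P2@[9:9],P5@[8:9]
i=10 'b': node 13→5 ·f  → match P2@[10:10]
i=11 'c': node 5→1 ·f
i=12 'b': node 1→4  → match P1@[11:12],P2@[12:12]
i=13 'c': node 4→11
i=14 'b': node 11→4 ·f  → match P1@[13:14],P2@[14:14]
i=15 'c': node 4→11
i=16 'c': node 11→12  → match P4@[13:16]
i=17 'b': node 12→4 ·f  → match P1@[16:17],P2@[17:17]
i=18 'b': node 4→5 ·f  → match P2@[18:18]
i=19 'c': node 5→1 ·f
i=20 'a': node 1→2
i=21 'b': node 2→3  → match P0@[19:21],P2@[21:21],P5@[20:21]
i=22 'a': node 3→6 ·f
i=23 'b': node 6→13  → match P2@[23:23],P5@[22:23]

Matches: [[1,1],[1,2],[3,4],[6,0],[6,2],[6,5],[7,2],[9,2],[9,5],[10,2],[12,1],[12,2],[14,1],[14,2],[16,4],[17,1],[17,2],[18,2],[21,0],[21,2],[21,5],[23,2],[23,5]]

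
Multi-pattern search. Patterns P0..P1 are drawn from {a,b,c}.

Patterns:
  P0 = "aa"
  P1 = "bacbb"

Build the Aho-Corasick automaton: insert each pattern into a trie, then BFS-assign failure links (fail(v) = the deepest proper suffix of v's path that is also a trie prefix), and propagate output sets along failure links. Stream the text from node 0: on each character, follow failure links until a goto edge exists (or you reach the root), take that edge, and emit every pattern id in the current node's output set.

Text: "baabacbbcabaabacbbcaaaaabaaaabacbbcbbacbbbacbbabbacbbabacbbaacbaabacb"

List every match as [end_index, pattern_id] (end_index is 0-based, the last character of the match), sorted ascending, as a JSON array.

Build automaton:
Trie (insert patterns):
  n0 'ε': a→1 b→3
  n1 'a': a→2
  n2 'aa': ·  [P0 ends]
  n3 'b': a→4
  n4 'ba': c→5
  n5 'bac': b→6
  n6 'bacb': b→7
  n7 'bacbb': ·  [P1 ends]

Failure links (BFS by depth):
  fail(1) 'a': from fail(0)=0 chase 'a': 0 ⇒ 0;  out=∅∪out(0)=∅
  fail(3) 'b': from fail(0)=0 chase 'b': 0 ⇒ 0;  out=∅∪out(0)=∅
  fail(2) 'aa': from fail(1)=0 chase 'a': 0 ⇒ 1;  out={0}∪out(1)={0}
  fail(4) 'ba': from fail(3)=0 chase 'a': 0 ⇒ 1;  out=∅∪out(1)=∅
  fail(5) 'bac': from fail(4)=1 chase 'c': 1→0 ⇒ 0;  out=∅∪out(0)=∅
  fail(6) 'bacb': from fail(5)=0 chase 'b': 0 ⇒ 3;  out=∅∪out(3)=∅
  fail(7) 'bacbb': from fail(6)=3 chase 'b': 3→0 ⇒ 3;  out={1}∪out(3)={1}

Scan:
[0] read 'b'  n0⇒n3
[1] read 'a'  n3⇒n4
[2] read 'a'  n4⇒n2 (via fail)  ** P0@[1:2]
[3] read 'b'  n2⇒n3 (via fail)
[4] read 'a'  n3⇒n4
[5] read 'c'  n4⇒n5
[6] read 'b'  n5⇒n6
[7] read 'b'  n6⇒n7  ** P1@[3:7]
[8] read 'c'  n7⇒n0 (via fail)
[9] read 'a'  n0⇒n1
[10] read 'b'  n1⇒n3 (via fail)
[11] read 'a'  n3⇒n4
[12] read 'a'  n4⇒n2 (via fail)  ** P0@[11:12]
[13] read 'b'  n2⇒n3 (via fail)
[14] read 'a'  n3⇒n4
[15] read 'c'  n4⇒n5
[16] read 'b'  n5⇒n6
[17] read 'b'  n6⇒n7  ** P1@[13:17]
[18] read 'c'  n7⇒n0 (via fail)
[19] read 'a'  n0⇒n1
[20] read 'a'  n1⇒n2  ** P0@[19:20]
[21] read 'a'  n2⇒n2 (via fail)  ** P0@[20:21]
[22] read 'a'  n2⇒n2 (via fail)  ** P0@[21:22]
[23] read 'a'  n2⇒n2 (via fail)  ** P0@[22:23]
[24] read 'b'  n2⇒n3 (via fail)
[25] read 'a'  n3⇒n4
[26] read 'a'  n4⇒n2 (via fail)  ** P0@[25:26]
[27] read 'a'  n2⇒n2 (via fail)  ** P0@[26:27]
[28] read 'a'  n2⇒n2 (via fail)  ** P0@[27:28]
[29] read 'b'  n2⇒n3 (via fail)
[30] read 'a'  n3⇒n4
[31] read 'c'  n4⇒n5
[32] read 'b'  n5⇒n6
[33] read 'b'  n6⇒n7  ** P1@[29:33]
[34] read 'c'  n7⇒n0 (via fail)
[35] read 'b'  n0⇒n3
[36] read 'b'  n3⇒n3 (via fail)
[37] read 'a'  n3⇒n4
[38] read 'c'  n4⇒n5
[39] read 'b'  n5⇒n6
[40] read 'b'  n6⇒n7  ** P1@[36:40]
[41] read 'b'  n7⇒n3 (via fail)
[42] read 'a'  n3⇒n4
[43] read 'c'  n4⇒n5
[44] read 'b'  n5⇒n6
[45] read 'b'  n6⇒n7  ** P1@[41:45]
[46] read 'a'  n7⇒n4 (via fail)
[47] read 'b'  n4⇒n3 (via fail)
[48] read 'b'  n3⇒n3 (via fail)
[49] read 'a'  n3⇒n4
[50] read 'c'  n4⇒n5
[51] read 'b'  n5⇒n6
[52] read 'b'  n6⇒n7  ** P1@[48:52]
[53] read 'a'  n7⇒n4 (via fail)
[54] read 'b'  n4⇒n3 (via fail)
[55] read 'a'  n3⇒n4
[56] read 'c'  n4⇒n5
[57] read 'b'  n5⇒n6
[58] read 'b'  n6⇒n7  ** P1@[54:58]
[59] read 'a'  n7⇒n4 (via fail)
[60] read 'a'  n4⇒n2 (via fail)  ** P0@[59:60]
[61] read 'c'  n2⇒n0 (via fail)
[62] read 'b'  n0⇒n3
[63] read 'a'  n3⇒n4
[64] read 'a'  n4⇒n2 (via fail)  ** P0@[63:64]
[65] read 'b'  n2⇒n3 (via fail)
[66] read 'a'  n3⇒n4
[67] read 'c'  n4⇒n5
[68] read 'b'  n5⇒n6

Result: [[2,0],[7,1],[12,0],[17,1],[20,0],[21,0],[22,0],[23,0],[26,0],[27,0],[28,0],[33,1],[40,1],[45,1],[52,1],[58,1],[60,0],[64,0]]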